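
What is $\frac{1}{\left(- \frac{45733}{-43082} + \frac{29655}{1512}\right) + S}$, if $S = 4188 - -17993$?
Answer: $\frac{3618888}{80345373895} \approx 4.5042 \cdot 10^{-5}$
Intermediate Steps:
$S = 22181$ ($S = 4188 + 17993 = 22181$)
$\frac{1}{\left(- \frac{45733}{-43082} + \frac{29655}{1512}\right) + S} = \frac{1}{\left(- \frac{45733}{-43082} + \frac{29655}{1512}\right) + 22181} = \frac{1}{\left(\left(-45733\right) \left(- \frac{1}{43082}\right) + 29655 \cdot \frac{1}{1512}\right) + 22181} = \frac{1}{\left(\frac{45733}{43082} + \frac{3295}{168}\right) + 22181} = \frac{1}{\frac{74819167}{3618888} + 22181} = \frac{1}{\frac{80345373895}{3618888}} = \frac{3618888}{80345373895}$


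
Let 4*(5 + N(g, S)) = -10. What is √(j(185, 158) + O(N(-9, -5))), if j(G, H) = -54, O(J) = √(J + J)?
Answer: √(-54 + I*√15) ≈ 0.26335 + 7.3532*I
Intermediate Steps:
N(g, S) = -15/2 (N(g, S) = -5 + (¼)*(-10) = -5 - 5/2 = -15/2)
O(J) = √2*√J (O(J) = √(2*J) = √2*√J)
√(j(185, 158) + O(N(-9, -5))) = √(-54 + √2*√(-15/2)) = √(-54 + √2*(I*√30/2)) = √(-54 + I*√15)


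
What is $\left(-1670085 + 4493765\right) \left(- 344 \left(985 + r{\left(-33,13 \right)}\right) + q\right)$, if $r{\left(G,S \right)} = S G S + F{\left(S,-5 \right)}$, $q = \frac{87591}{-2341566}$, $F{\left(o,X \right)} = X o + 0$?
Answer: $\frac{1765368207684911360}{390261} \approx 4.5236 \cdot 10^{12}$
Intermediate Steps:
$F{\left(o,X \right)} = X o$
$q = - \frac{29197}{780522}$ ($q = 87591 \left(- \frac{1}{2341566}\right) = - \frac{29197}{780522} \approx -0.037407$)
$r{\left(G,S \right)} = - 5 S + G S^{2}$ ($r{\left(G,S \right)} = S G S - 5 S = G S S - 5 S = G S^{2} - 5 S = - 5 S + G S^{2}$)
$\left(-1670085 + 4493765\right) \left(- 344 \left(985 + r{\left(-33,13 \right)}\right) + q\right) = \left(-1670085 + 4493765\right) \left(- 344 \left(985 + 13 \left(-5 - 429\right)\right) - \frac{29197}{780522}\right) = 2823680 \left(- 344 \left(985 + 13 \left(-5 - 429\right)\right) - \frac{29197}{780522}\right) = 2823680 \left(- 344 \left(985 + 13 \left(-434\right)\right) - \frac{29197}{780522}\right) = 2823680 \left(- 344 \left(985 - 5642\right) - \frac{29197}{780522}\right) = 2823680 \left(\left(-344\right) \left(-4657\right) - \frac{29197}{780522}\right) = 2823680 \left(1602008 - \frac{29197}{780522}\right) = 2823680 \cdot \frac{1250402458979}{780522} = \frac{1765368207684911360}{390261}$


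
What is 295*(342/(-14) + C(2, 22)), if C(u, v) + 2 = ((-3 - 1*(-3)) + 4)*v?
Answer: 127145/7 ≈ 18164.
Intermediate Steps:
C(u, v) = -2 + 4*v (C(u, v) = -2 + ((-3 - 1*(-3)) + 4)*v = -2 + ((-3 + 3) + 4)*v = -2 + (0 + 4)*v = -2 + 4*v)
295*(342/(-14) + C(2, 22)) = 295*(342/(-14) + (-2 + 4*22)) = 295*(342*(-1/14) + (-2 + 88)) = 295*(-171/7 + 86) = 295*(431/7) = 127145/7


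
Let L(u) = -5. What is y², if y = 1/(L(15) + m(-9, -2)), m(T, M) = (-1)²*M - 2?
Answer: 1/81 ≈ 0.012346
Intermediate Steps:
m(T, M) = -2 + M (m(T, M) = 1*M - 2 = M - 2 = -2 + M)
y = -⅑ (y = 1/(-5 + (-2 - 2)) = 1/(-5 - 4) = 1/(-9) = -⅑ ≈ -0.11111)
y² = (-⅑)² = 1/81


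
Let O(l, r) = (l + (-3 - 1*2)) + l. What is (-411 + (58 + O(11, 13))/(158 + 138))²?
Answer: 14781939561/87616 ≈ 1.6871e+5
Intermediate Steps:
O(l, r) = -5 + 2*l (O(l, r) = (l + (-3 - 2)) + l = (l - 5) + l = (-5 + l) + l = -5 + 2*l)
(-411 + (58 + O(11, 13))/(158 + 138))² = (-411 + (58 + (-5 + 2*11))/(158 + 138))² = (-411 + (58 + (-5 + 22))/296)² = (-411 + (58 + 17)*(1/296))² = (-411 + 75*(1/296))² = (-411 + 75/296)² = (-121581/296)² = 14781939561/87616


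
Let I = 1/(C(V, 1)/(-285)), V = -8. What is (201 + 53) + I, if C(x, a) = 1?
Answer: -31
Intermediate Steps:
I = -285 (I = 1/(1/(-285)) = 1/(1*(-1/285)) = 1/(-1/285) = -285)
(201 + 53) + I = (201 + 53) - 285 = 254 - 285 = -31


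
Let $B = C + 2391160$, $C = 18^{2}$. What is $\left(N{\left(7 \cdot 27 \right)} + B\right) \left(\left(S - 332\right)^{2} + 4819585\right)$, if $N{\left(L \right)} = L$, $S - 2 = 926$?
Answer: $12376431832073$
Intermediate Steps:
$S = 928$ ($S = 2 + 926 = 928$)
$C = 324$
$B = 2391484$ ($B = 324 + 2391160 = 2391484$)
$\left(N{\left(7 \cdot 27 \right)} + B\right) \left(\left(S - 332\right)^{2} + 4819585\right) = \left(7 \cdot 27 + 2391484\right) \left(\left(928 - 332\right)^{2} + 4819585\right) = \left(189 + 2391484\right) \left(596^{2} + 4819585\right) = 2391673 \left(355216 + 4819585\right) = 2391673 \cdot 5174801 = 12376431832073$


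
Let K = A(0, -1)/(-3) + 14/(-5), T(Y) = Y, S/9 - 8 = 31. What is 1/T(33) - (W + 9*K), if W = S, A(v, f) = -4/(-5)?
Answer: -53356/165 ≈ -323.37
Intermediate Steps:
S = 351 (S = 72 + 9*31 = 72 + 279 = 351)
A(v, f) = 4/5 (A(v, f) = -4*(-1/5) = 4/5)
W = 351
K = -46/15 (K = (4/5)/(-3) + 14/(-5) = (4/5)*(-1/3) + 14*(-1/5) = -4/15 - 14/5 = -46/15 ≈ -3.0667)
1/T(33) - (W + 9*K) = 1/33 - (351 + 9*(-46/15)) = 1/33 - (351 - 138/5) = 1/33 - 1*1617/5 = 1/33 - 1617/5 = -53356/165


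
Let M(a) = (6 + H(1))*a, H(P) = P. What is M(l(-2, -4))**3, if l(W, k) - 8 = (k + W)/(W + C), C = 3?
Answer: 2744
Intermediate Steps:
l(W, k) = 8 + (W + k)/(3 + W) (l(W, k) = 8 + (k + W)/(W + 3) = 8 + (W + k)/(3 + W))
M(a) = 7*a (M(a) = (6 + 1)*a = 7*a)
M(l(-2, -4))**3 = (7*((24 - 4 + 9*(-2))/(3 - 2)))**3 = (7*((24 - 4 - 18)/1))**3 = (7*(1*2))**3 = (7*2)**3 = 14**3 = 2744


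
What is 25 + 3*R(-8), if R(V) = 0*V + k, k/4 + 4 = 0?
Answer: -23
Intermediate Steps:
k = -16 (k = -16 + 4*0 = -16 + 0 = -16)
R(V) = -16 (R(V) = 0*V - 16 = 0 - 16 = -16)
25 + 3*R(-8) = 25 + 3*(-16) = 25 - 48 = -23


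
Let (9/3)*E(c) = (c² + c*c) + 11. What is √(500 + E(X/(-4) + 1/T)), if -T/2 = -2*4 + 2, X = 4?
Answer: √653478/36 ≈ 22.455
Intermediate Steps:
T = 12 (T = -2*(-2*4 + 2) = -2*(-8 + 2) = -2*(-6) = 12)
E(c) = 11/3 + 2*c²/3 (E(c) = ((c² + c*c) + 11)/3 = ((c² + c²) + 11)/3 = (2*c² + 11)/3 = (11 + 2*c²)/3 = 11/3 + 2*c²/3)
√(500 + E(X/(-4) + 1/T)) = √(500 + (11/3 + 2*(4/(-4) + 1/12)²/3)) = √(500 + (11/3 + 2*(4*(-¼) + 1*(1/12))²/3)) = √(500 + (11/3 + 2*(-1 + 1/12)²/3)) = √(500 + (11/3 + 2*(-11/12)²/3)) = √(500 + (11/3 + (⅔)*(121/144))) = √(500 + (11/3 + 121/216)) = √(500 + 913/216) = √(108913/216) = √653478/36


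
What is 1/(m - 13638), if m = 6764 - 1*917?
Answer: -1/7791 ≈ -0.00012835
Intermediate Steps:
m = 5847 (m = 6764 - 917 = 5847)
1/(m - 13638) = 1/(5847 - 13638) = 1/(-7791) = -1/7791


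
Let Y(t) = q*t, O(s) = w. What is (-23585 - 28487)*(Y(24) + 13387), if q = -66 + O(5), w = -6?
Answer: -607107448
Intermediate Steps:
O(s) = -6
q = -72 (q = -66 - 6 = -72)
Y(t) = -72*t
(-23585 - 28487)*(Y(24) + 13387) = (-23585 - 28487)*(-72*24 + 13387) = -52072*(-1728 + 13387) = -52072*11659 = -607107448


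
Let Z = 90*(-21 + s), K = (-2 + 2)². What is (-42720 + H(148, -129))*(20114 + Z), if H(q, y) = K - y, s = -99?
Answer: -396692574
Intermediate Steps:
K = 0 (K = 0² = 0)
Z = -10800 (Z = 90*(-21 - 99) = 90*(-120) = -10800)
H(q, y) = -y (H(q, y) = 0 - y = -y)
(-42720 + H(148, -129))*(20114 + Z) = (-42720 - 1*(-129))*(20114 - 10800) = (-42720 + 129)*9314 = -42591*9314 = -396692574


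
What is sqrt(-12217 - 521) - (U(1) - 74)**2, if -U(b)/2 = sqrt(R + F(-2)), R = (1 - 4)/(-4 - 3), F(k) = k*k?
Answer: -38456/7 - 296*sqrt(217)/7 + I*sqrt(12738) ≈ -6116.6 + 112.86*I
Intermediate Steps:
F(k) = k**2
R = 3/7 (R = -3/(-7) = -3*(-1/7) = 3/7 ≈ 0.42857)
U(b) = -2*sqrt(217)/7 (U(b) = -2*sqrt(3/7 + (-2)**2) = -2*sqrt(3/7 + 4) = -2*sqrt(217)/7)
sqrt(-12217 - 521) - (U(1) - 74)**2 = sqrt(-12217 - 521) - (-2*sqrt(217)/7 - 74)**2 = sqrt(-12738) - (-74 - 2*sqrt(217)/7)**2 = I*sqrt(12738) - (-74 - 2*sqrt(217)/7)**2 = -(-74 - 2*sqrt(217)/7)**2 + I*sqrt(12738)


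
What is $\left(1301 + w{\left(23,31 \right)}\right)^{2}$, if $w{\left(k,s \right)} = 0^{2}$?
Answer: $1692601$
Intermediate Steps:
$w{\left(k,s \right)} = 0$
$\left(1301 + w{\left(23,31 \right)}\right)^{2} = \left(1301 + 0\right)^{2} = 1301^{2} = 1692601$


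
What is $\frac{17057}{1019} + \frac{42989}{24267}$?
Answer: $\frac{457728010}{24728073} \approx 18.51$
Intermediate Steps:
$\frac{17057}{1019} + \frac{42989}{24267} = \frac{457728010}{24728073}$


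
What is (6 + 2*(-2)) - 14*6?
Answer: -82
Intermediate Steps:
(6 + 2*(-2)) - 14*6 = (6 - 4) - 84 = 2 - 84 = -82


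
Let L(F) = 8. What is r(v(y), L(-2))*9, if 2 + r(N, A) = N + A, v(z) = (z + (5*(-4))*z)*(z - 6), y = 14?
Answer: -19098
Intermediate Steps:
v(z) = -19*z*(-6 + z) (v(z) = (z - 20*z)*(-6 + z) = (-19*z)*(-6 + z) = -19*z*(-6 + z))
r(N, A) = -2 + A + N (r(N, A) = -2 + (N + A) = -2 + (A + N) = -2 + A + N)
r(v(y), L(-2))*9 = (-2 + 8 + 19*14*(6 - 1*14))*9 = (-2 + 8 + 19*14*(6 - 14))*9 = (-2 + 8 + 19*14*(-8))*9 = (-2 + 8 - 2128)*9 = -2122*9 = -19098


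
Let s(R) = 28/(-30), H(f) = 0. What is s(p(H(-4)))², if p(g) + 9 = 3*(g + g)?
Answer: 196/225 ≈ 0.87111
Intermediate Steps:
p(g) = -9 + 6*g (p(g) = -9 + 3*(g + g) = -9 + 3*(2*g) = -9 + 6*g)
s(R) = -14/15 (s(R) = 28*(-1/30) = -14/15)
s(p(H(-4)))² = (-14/15)² = 196/225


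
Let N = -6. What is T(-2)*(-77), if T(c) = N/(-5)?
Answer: -462/5 ≈ -92.400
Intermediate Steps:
T(c) = 6/5 (T(c) = -6/(-5) = -6*(-⅕) = 6/5)
T(-2)*(-77) = (6/5)*(-77) = -462/5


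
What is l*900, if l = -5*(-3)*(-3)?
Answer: -40500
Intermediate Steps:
l = -45 (l = 15*(-3) = -45)
l*900 = -45*900 = -40500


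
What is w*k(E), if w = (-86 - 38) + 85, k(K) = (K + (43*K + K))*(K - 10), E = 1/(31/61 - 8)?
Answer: -495771705/208849 ≈ -2373.8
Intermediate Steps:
E = -61/457 (E = 1/(31*(1/61) - 8) = 1/(31/61 - 8) = 1/(-457/61) = -61/457 ≈ -0.13348)
k(K) = 45*K*(-10 + K) (k(K) = (K + 44*K)*(-10 + K) = (45*K)*(-10 + K) = 45*K*(-10 + K))
w = -39 (w = -124 + 85 = -39)
w*k(E) = -1755*(-61)*(-10 - 61/457)/457 = -1755*(-61)*(-4631)/(457*457) = -39*12712095/208849 = -495771705/208849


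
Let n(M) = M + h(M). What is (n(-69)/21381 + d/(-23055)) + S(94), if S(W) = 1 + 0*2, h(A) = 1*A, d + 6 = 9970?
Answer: 1740359/3100245 ≈ 0.56136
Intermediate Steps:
d = 9964 (d = -6 + 9970 = 9964)
h(A) = A
n(M) = 2*M (n(M) = M + M = 2*M)
S(W) = 1 (S(W) = 1 + 0 = 1)
(n(-69)/21381 + d/(-23055)) + S(94) = ((2*(-69))/21381 + 9964/(-23055)) + 1 = (-138*1/21381 + 9964*(-1/23055)) + 1 = (-46/7127 - 188/435) + 1 = -1359886/3100245 + 1 = 1740359/3100245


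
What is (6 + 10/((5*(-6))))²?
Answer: 289/9 ≈ 32.111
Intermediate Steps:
(6 + 10/((5*(-6))))² = (6 + 10/(-30))² = (6 + 10*(-1/30))² = (6 - ⅓)² = (17/3)² = 289/9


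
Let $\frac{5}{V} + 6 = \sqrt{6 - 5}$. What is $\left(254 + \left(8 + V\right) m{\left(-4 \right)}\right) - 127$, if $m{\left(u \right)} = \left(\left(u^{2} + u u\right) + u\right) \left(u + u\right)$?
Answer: $-1441$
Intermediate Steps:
$m{\left(u \right)} = 2 u \left(u + 2 u^{2}\right)$ ($m{\left(u \right)} = \left(\left(u^{2} + u^{2}\right) + u\right) 2 u = \left(2 u^{2} + u\right) 2 u = \left(u + 2 u^{2}\right) 2 u = 2 u \left(u + 2 u^{2}\right)$)
$V = -1$ ($V = \frac{5}{-6 + \sqrt{6 - 5}} = \frac{5}{-6 + \sqrt{1}} = \frac{5}{-6 + 1} = \frac{5}{-5} = 5 \left(- \frac{1}{5}\right) = -1$)
$\left(254 + \left(8 + V\right) m{\left(-4 \right)}\right) - 127 = \left(254 + \left(8 - 1\right) \left(-4\right)^{2} \left(2 + 4 \left(-4\right)\right)\right) - 127 = \left(254 + 7 \cdot 16 \left(2 - 16\right)\right) - 127 = \left(254 + 7 \cdot 16 \left(-14\right)\right) - 127 = \left(254 + 7 \left(-224\right)\right) - 127 = \left(254 - 1568\right) - 127 = -1314 - 127 = -1441$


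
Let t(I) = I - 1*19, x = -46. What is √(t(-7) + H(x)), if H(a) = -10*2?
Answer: I*√46 ≈ 6.7823*I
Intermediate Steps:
H(a) = -20
t(I) = -19 + I (t(I) = I - 19 = -19 + I)
√(t(-7) + H(x)) = √((-19 - 7) - 20) = √(-26 - 20) = √(-46) = I*√46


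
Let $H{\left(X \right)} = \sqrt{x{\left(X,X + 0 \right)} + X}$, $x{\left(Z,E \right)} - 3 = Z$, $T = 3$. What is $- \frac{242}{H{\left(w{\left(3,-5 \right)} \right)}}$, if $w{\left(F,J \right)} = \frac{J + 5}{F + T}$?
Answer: $- \frac{242 \sqrt{3}}{3} \approx -139.72$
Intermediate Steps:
$x{\left(Z,E \right)} = 3 + Z$
$w{\left(F,J \right)} = \frac{5 + J}{3 + F}$ ($w{\left(F,J \right)} = \frac{J + 5}{F + 3} = \frac{5 + J}{3 + F}$)
$H{\left(X \right)} = \sqrt{3 + 2 X}$ ($H{\left(X \right)} = \sqrt{\left(3 + X\right) + X} = \sqrt{3 + 2 X}$)
$- \frac{242}{H{\left(w{\left(3,-5 \right)} \right)}} = - \frac{242}{\sqrt{3 + 2 \frac{5 - 5}{3 + 3}}} = - \frac{242}{\sqrt{3 + 2 \cdot \frac{1}{6} \cdot 0}} = - \frac{242}{\sqrt{3 + 2 \cdot 0}} = - \frac{242}{\sqrt{3 + 0}} = - \frac{242}{\sqrt{3}} = - 242 \frac{\sqrt{3}}{3} = - \frac{242 \sqrt{3}}{3}$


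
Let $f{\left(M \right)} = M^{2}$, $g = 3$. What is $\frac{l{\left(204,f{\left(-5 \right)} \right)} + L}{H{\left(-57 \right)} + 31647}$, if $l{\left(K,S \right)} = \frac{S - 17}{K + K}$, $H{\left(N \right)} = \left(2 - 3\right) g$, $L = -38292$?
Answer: $- \frac{1952891}{1613844} \approx -1.2101$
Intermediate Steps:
$H{\left(N \right)} = -3$ ($H{\left(N \right)} = \left(2 - 3\right) 3 = \left(-1\right) 3 = -3$)
$l{\left(K,S \right)} = \frac{-17 + S}{2 K}$
$\frac{l{\left(204,f{\left(-5 \right)} \right)} + L}{H{\left(-57 \right)} + 31647} = \frac{\frac{-17 + \left(-5\right)^{2}}{2 \cdot 204} - 38292}{-3 + 31647} = \frac{\frac{1}{2} \cdot \frac{1}{204} \left(-17 + 25\right) - 38292}{31644} = \left(\frac{1}{2} \cdot \frac{1}{204} \cdot 8 - 38292\right) \frac{1}{31644} = \left(\frac{1}{51} - 38292\right) \frac{1}{31644} = \left(- \frac{1952891}{51}\right) \frac{1}{31644} = - \frac{1952891}{1613844}$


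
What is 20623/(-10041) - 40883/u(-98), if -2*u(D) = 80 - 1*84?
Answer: -410547449/20082 ≈ -20444.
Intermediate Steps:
u(D) = 2 (u(D) = -(80 - 1*84)/2 = -(80 - 84)/2 = -½*(-4) = 2)
20623/(-10041) - 40883/u(-98) = 20623/(-10041) - 40883/2 = 20623*(-1/10041) - 40883*½ = -20623/10041 - 40883/2 = -410547449/20082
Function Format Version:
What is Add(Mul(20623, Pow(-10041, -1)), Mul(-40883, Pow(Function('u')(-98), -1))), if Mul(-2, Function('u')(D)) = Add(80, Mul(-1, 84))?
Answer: Rational(-410547449, 20082) ≈ -20444.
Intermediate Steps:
Function('u')(D) = 2 (Function('u')(D) = Mul(Rational(-1, 2), Add(80, Mul(-1, 84))) = Mul(Rational(-1, 2), Add(80, -84)) = Mul(Rational(-1, 2), -4) = 2)
Add(Mul(20623, Pow(-10041, -1)), Mul(-40883, Pow(Function('u')(-98), -1))) = Add(Mul(20623, Pow(-10041, -1)), Mul(-40883, Pow(2, -1))) = Add(Mul(20623, Rational(-1, 10041)), Mul(-40883, Rational(1, 2))) = Add(Rational(-20623, 10041), Rational(-40883, 2)) = Rational(-410547449, 20082)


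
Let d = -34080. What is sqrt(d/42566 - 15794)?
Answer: I*sqrt(7154509071986)/21283 ≈ 125.68*I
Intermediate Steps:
sqrt(d/42566 - 15794) = sqrt(-34080/42566 - 15794) = sqrt(-34080*1/42566 - 15794) = sqrt(-17040/21283 - 15794) = sqrt(-336160742/21283) = I*sqrt(7154509071986)/21283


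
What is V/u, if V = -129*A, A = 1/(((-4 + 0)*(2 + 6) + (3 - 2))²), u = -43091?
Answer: 129/41410451 ≈ 3.1152e-6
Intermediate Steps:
A = 1/961 (A = 1/((-4*8 + 1)²) = 1/((-32 + 1)²) = 1/((-31)²) = 1/961 ≈ 0.0010406)
V = -129/961 (V = -129*1/961 = -129/961 ≈ -0.13424)
V/u = -129/961/(-43091) = -129/961*(-1/43091) = 129/41410451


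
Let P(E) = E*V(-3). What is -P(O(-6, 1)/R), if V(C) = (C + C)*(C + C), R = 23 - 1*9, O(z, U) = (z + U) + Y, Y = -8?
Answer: 234/7 ≈ 33.429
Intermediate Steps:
O(z, U) = -8 + U + z (O(z, U) = (z + U) - 8 = (U + z) - 8 = -8 + U + z)
R = 14 (R = 23 - 9 = 14)
V(C) = 4*C² (V(C) = (2*C)*(2*C) = 4*C²)
P(E) = 36*E (P(E) = E*(4*(-3)²) = E*(4*9) = E*36 = 36*E)
-P(O(-6, 1)/R) = -36*(-8 + 1 - 6)/14 = -36*(-13*1/14) = -36*(-13)/14 = -1*(-234/7) = 234/7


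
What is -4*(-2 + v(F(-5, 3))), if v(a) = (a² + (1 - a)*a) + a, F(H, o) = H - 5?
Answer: 88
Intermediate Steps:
F(H, o) = -5 + H
v(a) = a + a² + a*(1 - a) (v(a) = (a² + a*(1 - a)) + a = a + a² + a*(1 - a))
-4*(-2 + v(F(-5, 3))) = -4*(-2 + 2*(-5 - 5)) = -4*(-2 + 2*(-10)) = -4*(-2 - 20) = -4*(-22) = 88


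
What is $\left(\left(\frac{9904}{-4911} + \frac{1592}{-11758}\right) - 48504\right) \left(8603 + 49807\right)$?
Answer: $- \frac{27266925405235560}{9623923} \approx -2.8332 \cdot 10^{9}$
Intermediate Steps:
$\left(\left(\frac{9904}{-4911} + \frac{1592}{-11758}\right) - 48504\right) \left(8603 + 49807\right) = \left(\left(9904 \left(- \frac{1}{4911}\right) + 1592 \left(- \frac{1}{11758}\right)\right) - 48504\right) 58410 = \left(\left(- \frac{9904}{4911} - \frac{796}{5879}\right) - 48504\right) 58410 = \left(- \frac{62134772}{28871769} - 48504\right) 58410 = \left(- \frac{1400458418348}{28871769}\right) 58410 = - \frac{27266925405235560}{9623923}$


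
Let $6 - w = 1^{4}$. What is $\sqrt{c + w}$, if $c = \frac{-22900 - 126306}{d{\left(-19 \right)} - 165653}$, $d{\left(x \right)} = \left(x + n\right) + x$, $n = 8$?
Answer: $\frac{\sqrt{161975180143}}{165683} \approx 2.4291$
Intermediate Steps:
$d{\left(x \right)} = 8 + 2 x$ ($d{\left(x \right)} = \left(x + 8\right) + x = \left(8 + x\right) + x = 8 + 2 x$)
$c = \frac{149206}{165683}$ ($c = \frac{-22900 - 126306}{\left(8 + 2 \left(-19\right)\right) - 165653} = - \frac{149206}{\left(8 - 38\right) - 165653} = - \frac{149206}{-30 - 165653} = - \frac{149206}{-165683} = \left(-149206\right) \left(- \frac{1}{165683}\right) = \frac{149206}{165683} \approx 0.90055$)
$w = 5$ ($w = 6 - 1^{4} = 6 - 1 = 5$)
$\sqrt{c + w} = \sqrt{\frac{149206}{165683} + 5} = \sqrt{\frac{977621}{165683}} = \frac{\sqrt{161975180143}}{165683}$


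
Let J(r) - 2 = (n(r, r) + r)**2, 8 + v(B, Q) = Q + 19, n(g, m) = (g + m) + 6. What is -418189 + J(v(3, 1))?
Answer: -416423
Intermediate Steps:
n(g, m) = 6 + g + m
v(B, Q) = 11 + Q (v(B, Q) = -8 + (Q + 19) = -8 + (19 + Q) = 11 + Q)
J(r) = 2 + (6 + 3*r)**2 (J(r) = 2 + ((6 + r + r) + r)**2 = 2 + ((6 + 2*r) + r)**2 = 2 + (6 + 3*r)**2)
-418189 + J(v(3, 1)) = -418189 + (2 + 9*(2 + (11 + 1))**2) = -418189 + (2 + 9*(2 + 12)**2) = -418189 + (2 + 9*14**2) = -418189 + (2 + 9*196) = -418189 + (2 + 1764) = -418189 + 1766 = -416423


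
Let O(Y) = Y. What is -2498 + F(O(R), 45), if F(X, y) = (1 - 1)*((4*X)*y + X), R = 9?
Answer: -2498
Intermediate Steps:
F(X, y) = 0 (F(X, y) = 0*(4*X*y + X) = 0*(X + 4*X*y) = 0)
-2498 + F(O(R), 45) = -2498 + 0 = -2498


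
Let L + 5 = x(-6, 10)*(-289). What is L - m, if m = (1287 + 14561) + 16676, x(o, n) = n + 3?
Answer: -36286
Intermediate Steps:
x(o, n) = 3 + n
L = -3762 (L = -5 + (3 + 10)*(-289) = -5 + 13*(-289) = -5 - 3757 = -3762)
m = 32524 (m = 15848 + 16676 = 32524)
L - m = -3762 - 1*32524 = -3762 - 32524 = -36286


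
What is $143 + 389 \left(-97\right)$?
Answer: $-37590$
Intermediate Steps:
$143 + 389 \left(-97\right) = 143 - 37733 = -37590$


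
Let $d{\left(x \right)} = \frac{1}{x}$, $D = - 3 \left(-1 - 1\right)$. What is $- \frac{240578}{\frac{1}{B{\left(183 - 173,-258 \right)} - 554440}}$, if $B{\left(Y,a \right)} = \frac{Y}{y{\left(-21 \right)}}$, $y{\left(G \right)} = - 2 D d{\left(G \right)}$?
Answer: $133381856205$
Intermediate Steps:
$D = 6$ ($D = \left(-3\right) \left(-2\right) = 6$)
$y{\left(G \right)} = - \frac{12}{G}$ ($y{\left(G \right)} = \frac{\left(-2\right) 6}{G} = - \frac{12}{G}$)
$B{\left(Y,a \right)} = \frac{7 Y}{4}$ ($B{\left(Y,a \right)} = \frac{Y}{\left(-12\right) \frac{1}{-21}} = \frac{Y}{\left(-12\right) \left(- \frac{1}{21}\right)} = \frac{Y}{\frac{4}{7}} = Y \frac{7}{4} = \frac{7 Y}{4}$)
$- \frac{240578}{\frac{1}{B{\left(183 - 173,-258 \right)} - 554440}} = - \frac{240578}{\frac{1}{\frac{7 \left(183 - 173\right)}{4} - 554440}} = - \frac{240578}{\frac{1}{\frac{7}{4} \cdot 10 - 554440}} = - \frac{240578}{\frac{1}{\frac{35}{2} - 554440}} = - \frac{240578}{\frac{1}{- \frac{1108845}{2}}} = - \frac{240578}{- \frac{2}{1108845}} = \left(-240578\right) \left(- \frac{1108845}{2}\right) = 133381856205$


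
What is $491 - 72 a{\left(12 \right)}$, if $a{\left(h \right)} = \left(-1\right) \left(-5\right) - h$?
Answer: $995$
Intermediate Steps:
$a{\left(h \right)} = 5 - h$
$491 - 72 a{\left(12 \right)} = 491 - 72 \left(5 - 12\right) = 491 - -504 = 491 + 504 = 995$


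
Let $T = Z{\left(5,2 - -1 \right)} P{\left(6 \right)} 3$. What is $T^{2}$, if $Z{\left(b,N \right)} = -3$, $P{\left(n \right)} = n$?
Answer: $2916$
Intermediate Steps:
$T = -54$ ($T = \left(-3\right) 6 \cdot 3 = \left(-18\right) 3 = -54$)
$T^{2} = \left(-54\right)^{2} = 2916$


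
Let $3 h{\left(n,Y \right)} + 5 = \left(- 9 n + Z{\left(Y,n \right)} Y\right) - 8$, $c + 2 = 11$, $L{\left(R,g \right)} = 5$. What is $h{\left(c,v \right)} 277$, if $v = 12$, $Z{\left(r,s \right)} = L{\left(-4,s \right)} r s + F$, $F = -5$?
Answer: $\frac{1752302}{3} \approx 5.841 \cdot 10^{5}$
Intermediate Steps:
$Z{\left(r,s \right)} = -5 + 5 r s$ ($Z{\left(r,s \right)} = 5 r s - 5 = -5 + 5 r s$)
$c = 9$ ($c = -2 + 11 = 9$)
$h{\left(n,Y \right)} = - \frac{13}{3} - 3 n + \frac{Y \left(-5 + 5 Y n\right)}{3}$ ($h{\left(n,Y \right)} = - \frac{5}{3} + \frac{\left(- 9 n + \left(-5 + 5 Y n\right) Y\right) - 8}{3} = - \frac{5}{3} + \frac{\left(- 9 n + Y \left(-5 + 5 Y n\right)\right) - 8}{3} = - \frac{5}{3} + \frac{-8 - 9 n + Y \left(-5 + 5 Y n\right)}{3} = - \frac{5}{3} - \left(\frac{8}{3} + 3 n - \frac{Y \left(-5 + 5 Y n\right)}{3}\right) = - \frac{13}{3} - 3 n + \frac{Y \left(-5 + 5 Y n\right)}{3}$)
$h{\left(c,v \right)} 277 = \left(- \frac{13}{3} - 27 + \frac{5}{3} \cdot 12 \left(-1 + 12 \cdot 9\right)\right) 277 = \left(- \frac{13}{3} - 27 + \frac{5}{3} \cdot 12 \left(-1 + 108\right)\right) 277 = \left(- \frac{13}{3} - 27 + \frac{5}{3} \cdot 12 \cdot 107\right) 277 = \left(- \frac{13}{3} - 27 + 2140\right) 277 = \frac{6326}{3} \cdot 277 = \frac{1752302}{3}$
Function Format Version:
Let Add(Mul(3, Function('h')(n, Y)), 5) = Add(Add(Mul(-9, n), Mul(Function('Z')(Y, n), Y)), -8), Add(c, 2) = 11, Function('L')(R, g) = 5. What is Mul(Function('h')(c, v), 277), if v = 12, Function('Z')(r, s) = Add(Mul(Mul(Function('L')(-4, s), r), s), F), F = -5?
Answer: Rational(1752302, 3) ≈ 5.8410e+5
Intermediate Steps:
Function('Z')(r, s) = Add(-5, Mul(5, r, s)) (Function('Z')(r, s) = Add(Mul(Mul(5, r), s), -5) = Add(Mul(5, r, s), -5) = Add(-5, Mul(5, r, s)))
c = 9 (c = Add(-2, 11) = 9)
Function('h')(n, Y) = Add(Rational(-13, 3), Mul(-3, n), Mul(Rational(1, 3), Y, Add(-5, Mul(5, Y, n)))) (Function('h')(n, Y) = Add(Rational(-5, 3), Mul(Rational(1, 3), Add(Add(Mul(-9, n), Mul(Add(-5, Mul(5, Y, n)), Y)), -8))) = Add(Rational(-5, 3), Mul(Rational(1, 3), Add(Add(Mul(-9, n), Mul(Y, Add(-5, Mul(5, Y, n)))), -8))) = Add(Rational(-5, 3), Mul(Rational(1, 3), Add(-8, Mul(-9, n), Mul(Y, Add(-5, Mul(5, Y, n)))))) = Add(Rational(-5, 3), Add(Rational(-8, 3), Mul(-3, n), Mul(Rational(1, 3), Y, Add(-5, Mul(5, Y, n))))) = Add(Rational(-13, 3), Mul(-3, n), Mul(Rational(1, 3), Y, Add(-5, Mul(5, Y, n)))))
Mul(Function('h')(c, v), 277) = Mul(Add(Rational(-13, 3), Mul(-3, 9), Mul(Rational(5, 3), 12, Add(-1, Mul(12, 9)))), 277) = Mul(Add(Rational(-13, 3), -27, Mul(Rational(5, 3), 12, Add(-1, 108))), 277) = Mul(Add(Rational(-13, 3), -27, Mul(Rational(5, 3), 12, 107)), 277) = Mul(Add(Rational(-13, 3), -27, 2140), 277) = Mul(Rational(6326, 3), 277) = Rational(1752302, 3)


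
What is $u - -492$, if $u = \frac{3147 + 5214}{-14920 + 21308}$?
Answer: $\frac{3151257}{6388} \approx 493.31$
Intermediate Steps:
$u = \frac{8361}{6388} \approx 1.3089$
$u - -492 = \frac{8361}{6388} - -492 = \frac{8361}{6388} + 492 = \frac{3151257}{6388}$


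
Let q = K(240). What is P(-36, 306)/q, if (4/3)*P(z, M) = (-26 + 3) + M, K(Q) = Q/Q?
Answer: 849/4 ≈ 212.25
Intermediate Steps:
K(Q) = 1
q = 1
P(z, M) = -69/4 + 3*M/4 (P(z, M) = 3*((-26 + 3) + M)/4 = 3*(-23 + M)/4 = -69/4 + 3*M/4)
P(-36, 306)/q = (-69/4 + (¾)*306)/1 = (-69/4 + 459/2)*1 = (849/4)*1 = 849/4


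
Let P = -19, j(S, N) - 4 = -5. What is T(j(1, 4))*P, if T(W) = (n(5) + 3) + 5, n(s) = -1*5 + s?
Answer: -152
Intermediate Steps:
j(S, N) = -1 (j(S, N) = 4 - 5 = -1)
n(s) = -5 + s
T(W) = 8 (T(W) = ((-5 + 5) + 3) + 5 = (0 + 3) + 5 = 3 + 5 = 8)
T(j(1, 4))*P = 8*(-19) = -152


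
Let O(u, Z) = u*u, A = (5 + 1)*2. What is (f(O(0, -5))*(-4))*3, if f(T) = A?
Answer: -144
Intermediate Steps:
A = 12 (A = 6*2 = 12)
O(u, Z) = u²
f(T) = 12
(f(O(0, -5))*(-4))*3 = (12*(-4))*3 = -48*3 = -144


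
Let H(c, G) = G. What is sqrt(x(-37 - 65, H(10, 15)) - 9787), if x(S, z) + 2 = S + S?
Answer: I*sqrt(9993) ≈ 99.965*I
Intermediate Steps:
x(S, z) = -2 + 2*S (x(S, z) = -2 + (S + S) = -2 + 2*S)
sqrt(x(-37 - 65, H(10, 15)) - 9787) = sqrt((-2 + 2*(-37 - 65)) - 9787) = sqrt((-2 + 2*(-102)) - 9787) = sqrt((-2 - 204) - 9787) = sqrt(-206 - 9787) = sqrt(-9993) = I*sqrt(9993)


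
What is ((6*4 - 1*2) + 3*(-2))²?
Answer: 256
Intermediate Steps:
((6*4 - 1*2) + 3*(-2))² = ((24 - 2) - 6)² = (22 - 6)² = 16² = 256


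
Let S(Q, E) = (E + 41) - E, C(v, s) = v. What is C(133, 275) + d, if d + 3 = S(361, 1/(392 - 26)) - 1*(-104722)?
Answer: 104893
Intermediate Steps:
S(Q, E) = 41 (S(Q, E) = (41 + E) - E = 41)
d = 104760 (d = -3 + (41 - 1*(-104722)) = -3 + (41 + 104722) = -3 + 104763 = 104760)
C(133, 275) + d = 133 + 104760 = 104893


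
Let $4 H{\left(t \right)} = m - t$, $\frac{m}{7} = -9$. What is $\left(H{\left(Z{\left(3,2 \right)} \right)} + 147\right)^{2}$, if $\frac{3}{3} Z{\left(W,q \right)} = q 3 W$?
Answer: $\frac{257049}{16} \approx 16066.0$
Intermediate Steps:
$m = -63$ ($m = 7 \left(-9\right) = -63$)
$Z{\left(W,q \right)} = 3 W q$ ($Z{\left(W,q \right)} = q 3 W = 3 q W = 3 W q$)
$H{\left(t \right)} = - \frac{63}{4} - \frac{t}{4}$ ($H{\left(t \right)} = \frac{-63 - t}{4} = - \frac{63}{4} - \frac{t}{4}$)
$\left(H{\left(Z{\left(3,2 \right)} \right)} + 147\right)^{2} = \left(\left(- \frac{63}{4} - \frac{3 \cdot 3 \cdot 2}{4}\right) + 147\right)^{2} = \left(\left(- \frac{63}{4} - \frac{9}{2}\right) + 147\right)^{2} = \left(- \frac{81}{4} + 147\right)^{2} = \left(\frac{507}{4}\right)^{2} = \frac{257049}{16}$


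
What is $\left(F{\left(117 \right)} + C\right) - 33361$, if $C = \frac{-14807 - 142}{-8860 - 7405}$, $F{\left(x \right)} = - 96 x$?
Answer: $- \frac{725290196}{16265} \approx -44592.0$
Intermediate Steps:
$C = \frac{14949}{16265}$ ($C = - \frac{14949}{-8860 - 7405} = - \frac{14949}{-16265} = \left(-14949\right) \left(- \frac{1}{16265}\right) = \frac{14949}{16265} \approx 0.91909$)
$\left(F{\left(117 \right)} + C\right) - 33361 = \left(\left(-96\right) 117 + \frac{14949}{16265}\right) - 33361 = \left(-11232 + \frac{14949}{16265}\right) - 33361 = - \frac{182673531}{16265} - 33361 = - \frac{725290196}{16265}$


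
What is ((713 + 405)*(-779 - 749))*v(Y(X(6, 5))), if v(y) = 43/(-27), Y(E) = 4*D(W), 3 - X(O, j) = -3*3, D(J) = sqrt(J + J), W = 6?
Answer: 73457072/27 ≈ 2.7206e+6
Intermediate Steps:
D(J) = sqrt(2)*sqrt(J) (D(J) = sqrt(2*J) = sqrt(2)*sqrt(J))
X(O, j) = 12 (X(O, j) = 3 - (-3)*3 = 3 - 1*(-9) = 3 + 9 = 12)
Y(E) = 8*sqrt(3) (Y(E) = 4*(sqrt(2)*sqrt(6)) = 4*(2*sqrt(3)) = 8*sqrt(3))
v(y) = -43/27 (v(y) = 43*(-1/27) = -43/27)
((713 + 405)*(-779 - 749))*v(Y(X(6, 5))) = ((713 + 405)*(-779 - 749))*(-43/27) = (1118*(-1528))*(-43/27) = -1708304*(-43/27) = 73457072/27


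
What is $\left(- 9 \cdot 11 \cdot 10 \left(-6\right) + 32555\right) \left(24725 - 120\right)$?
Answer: $947169475$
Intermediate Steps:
$\left(- 9 \cdot 11 \cdot 10 \left(-6\right) + 32555\right) \left(24725 - 120\right) = \left(- 9 \cdot 110 \left(-6\right) + 32555\right) 24605 = \left(\left(-9\right) \left(-660\right) + 32555\right) 24605 = \left(5940 + 32555\right) 24605 = 38495 \cdot 24605 = 947169475$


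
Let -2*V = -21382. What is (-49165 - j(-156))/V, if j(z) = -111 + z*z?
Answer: -73390/10691 ≈ -6.8647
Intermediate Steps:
j(z) = -111 + z²
V = 10691 (V = -½*(-21382) = 10691)
(-49165 - j(-156))/V = (-49165 - (-111 + (-156)²))/10691 = (-49165 - (-111 + 24336))*(1/10691) = (-49165 - 1*24225)*(1/10691) = (-49165 - 24225)*(1/10691) = -73390*1/10691 = -73390/10691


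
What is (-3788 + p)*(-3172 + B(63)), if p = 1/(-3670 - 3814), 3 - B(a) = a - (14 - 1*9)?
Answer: 91483491211/7484 ≈ 1.2224e+7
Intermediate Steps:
B(a) = 8 - a (B(a) = 3 - (a - (14 - 1*9)) = 3 - (a - (14 - 9)) = 3 - (a - 1*5) = 3 - (a - 5) = 3 - (-5 + a) = 3 + (5 - a) = 8 - a)
p = -1/7484 (p = 1/(-7484) = -1/7484 ≈ -0.00013362)
(-3788 + p)*(-3172 + B(63)) = (-3788 - 1/7484)*(-3172 + (8 - 1*63)) = -28349393*(-3172 + (8 - 63))/7484 = -28349393*(-3172 - 55)/7484 = -28349393/7484*(-3227) = 91483491211/7484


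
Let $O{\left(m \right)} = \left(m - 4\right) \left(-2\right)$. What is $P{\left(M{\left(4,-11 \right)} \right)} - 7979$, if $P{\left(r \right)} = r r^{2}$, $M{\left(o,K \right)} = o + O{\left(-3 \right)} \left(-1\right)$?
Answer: $-8979$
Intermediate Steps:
$O{\left(m \right)} = 8 - 2 m$ ($O{\left(m \right)} = \left(-4 + m\right) \left(-2\right) = 8 - 2 m$)
$M{\left(o,K \right)} = -14 + o$ ($M{\left(o,K \right)} = o + \left(8 - -6\right) \left(-1\right) = o + \left(8 + 6\right) \left(-1\right) = o + 14 \left(-1\right) = o - 14 = -14 + o$)
$P{\left(r \right)} = r^{3}$
$P{\left(M{\left(4,-11 \right)} \right)} - 7979 = \left(-14 + 4\right)^{3} - 7979 = \left(-10\right)^{3} - 7979 = -1000 - 7979 = -8979$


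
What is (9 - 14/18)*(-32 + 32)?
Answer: 0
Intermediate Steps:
(9 - 14/18)*(-32 + 32) = (9 - 14*1/18)*0 = (9 - 7/9)*0 = (74/9)*0 = 0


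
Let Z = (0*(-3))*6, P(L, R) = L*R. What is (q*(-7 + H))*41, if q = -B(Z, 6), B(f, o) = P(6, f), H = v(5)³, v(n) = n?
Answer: 0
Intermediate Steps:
H = 125 (H = 5³ = 125)
Z = 0 (Z = 0*6 = 0)
B(f, o) = 6*f
q = 0 (q = -6*0 = -1*0 = 0)
(q*(-7 + H))*41 = (0*(-7 + 125))*41 = (0*118)*41 = 0*41 = 0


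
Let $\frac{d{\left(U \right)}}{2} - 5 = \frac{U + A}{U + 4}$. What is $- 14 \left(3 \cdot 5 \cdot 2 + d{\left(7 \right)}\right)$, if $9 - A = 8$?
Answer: $- \frac{6384}{11} \approx -580.36$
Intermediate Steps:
$A = 1$ ($A = 9 - 8 = 1$)
$d{\left(U \right)} = 10 + \frac{2 \left(1 + U\right)}{4 + U}$ ($d{\left(U \right)} = 10 + 2 \frac{U + 1}{U + 4} = 10 + 2 \frac{1 + U}{4 + U} = 10 + \frac{2 \left(1 + U\right)}{4 + U}$)
$- 14 \left(3 \cdot 5 \cdot 2 + d{\left(7 \right)}\right) = - 14 \left(3 \cdot 5 \cdot 2 + \frac{6 \left(7 + 2 \cdot 7\right)}{4 + 7}\right) = - 14 \left(15 \cdot 2 + \frac{6 \left(7 + 14\right)}{11}\right) = - 14 \left(30 + 6 \cdot \frac{1}{11} \cdot 21\right) = - 14 \left(30 + \frac{126}{11}\right) = \left(-14\right) \frac{456}{11} = - \frac{6384}{11}$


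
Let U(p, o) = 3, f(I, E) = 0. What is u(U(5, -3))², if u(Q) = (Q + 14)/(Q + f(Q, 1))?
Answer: 289/9 ≈ 32.111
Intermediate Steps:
u(Q) = (14 + Q)/Q (u(Q) = (Q + 14)/(Q + 0) = (14 + Q)/Q)
u(U(5, -3))² = ((14 + 3)/3)² = ((⅓)*17)² = (17/3)² = 289/9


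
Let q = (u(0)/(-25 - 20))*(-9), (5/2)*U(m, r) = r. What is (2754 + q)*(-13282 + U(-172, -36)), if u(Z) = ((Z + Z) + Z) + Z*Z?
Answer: -183091428/5 ≈ -3.6618e+7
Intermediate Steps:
U(m, r) = 2*r/5
u(Z) = Z² + 3*Z (u(Z) = (2*Z + Z) + Z² = 3*Z + Z² = Z² + 3*Z)
q = 0 (q = ((0*(3 + 0))/(-25 - 20))*(-9) = ((0*3)/(-45))*(-9) = -1/45*0*(-9) = 0*(-9) = 0)
(2754 + q)*(-13282 + U(-172, -36)) = (2754 + 0)*(-13282 + (⅖)*(-36)) = 2754*(-13282 - 72/5) = 2754*(-66482/5) = -183091428/5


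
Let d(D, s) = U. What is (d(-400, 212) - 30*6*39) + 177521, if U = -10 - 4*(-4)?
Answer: 170507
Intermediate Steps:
U = 6 (U = -10 + 16 = 6)
d(D, s) = 6
(d(-400, 212) - 30*6*39) + 177521 = (6 - 30*6*39) + 177521 = (6 - 180*39) + 177521 = (6 - 7020) + 177521 = -7014 + 177521 = 170507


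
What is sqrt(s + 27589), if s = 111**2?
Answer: sqrt(39910) ≈ 199.77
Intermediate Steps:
s = 12321
sqrt(s + 27589) = sqrt(12321 + 27589) = sqrt(39910)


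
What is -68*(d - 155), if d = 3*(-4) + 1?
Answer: 11288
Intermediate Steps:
d = -11 (d = -12 + 1 = -11)
-68*(d - 155) = -68*(-11 - 155) = -68*(-166) = 11288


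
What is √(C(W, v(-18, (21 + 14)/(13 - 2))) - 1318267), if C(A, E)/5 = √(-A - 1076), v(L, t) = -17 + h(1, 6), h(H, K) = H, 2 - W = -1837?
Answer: √(-1318267 + 5*I*√2915) ≈ 0.12 + 1148.2*I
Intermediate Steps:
W = 1839 (W = 2 - 1*(-1837) = 2 + 1837 = 1839)
v(L, t) = -16 (v(L, t) = -17 + 1 = -16)
C(A, E) = 5*√(-1076 - A) (C(A, E) = 5*√(-A - 1076) = 5*√(-1076 - A))
√(C(W, v(-18, (21 + 14)/(13 - 2))) - 1318267) = √(5*√(-1076 - 1*1839) - 1318267) = √(5*√(-1076 - 1839) - 1318267) = √(5*√(-2915) - 1318267) = √(5*(I*√2915) - 1318267) = √(5*I*√2915 - 1318267) = √(-1318267 + 5*I*√2915)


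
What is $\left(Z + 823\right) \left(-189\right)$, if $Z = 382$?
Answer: $-227745$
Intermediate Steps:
$\left(Z + 823\right) \left(-189\right) = \left(382 + 823\right) \left(-189\right) = 1205 \left(-189\right) = -227745$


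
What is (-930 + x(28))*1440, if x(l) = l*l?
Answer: -210240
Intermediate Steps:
x(l) = l²
(-930 + x(28))*1440 = (-930 + 28²)*1440 = (-930 + 784)*1440 = -146*1440 = -210240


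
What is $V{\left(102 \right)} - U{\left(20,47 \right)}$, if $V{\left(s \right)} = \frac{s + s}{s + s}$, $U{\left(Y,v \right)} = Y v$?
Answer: $-939$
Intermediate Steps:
$V{\left(s \right)} = 1$ ($V{\left(s \right)} = \frac{2 s}{2 s} = 2 s \frac{1}{2 s} = 1$)
$V{\left(102 \right)} - U{\left(20,47 \right)} = 1 - 20 \cdot 47 = 1 - 940 = -939$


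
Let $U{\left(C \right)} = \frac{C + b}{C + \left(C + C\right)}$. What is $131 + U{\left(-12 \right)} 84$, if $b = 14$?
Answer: $\frac{379}{3} \approx 126.33$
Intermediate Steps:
$U{\left(C \right)} = \frac{14 + C}{3 C}$ ($U{\left(C \right)} = \frac{C + 14}{C + \left(C + C\right)} = \frac{14 + C}{C + 2 C} = \frac{14 + C}{3 C}$)
$131 + U{\left(-12 \right)} 84 = 131 + \frac{14 - 12}{3 \left(-12\right)} 84 = 131 + \frac{1}{3} \left(- \frac{1}{12}\right) 2 \cdot 84 = 131 - \frac{14}{3} = \frac{379}{3}$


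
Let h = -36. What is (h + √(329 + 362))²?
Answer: (36 - √691)² ≈ 94.345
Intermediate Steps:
(h + √(329 + 362))² = (-36 + √(329 + 362))² = (-36 + √691)²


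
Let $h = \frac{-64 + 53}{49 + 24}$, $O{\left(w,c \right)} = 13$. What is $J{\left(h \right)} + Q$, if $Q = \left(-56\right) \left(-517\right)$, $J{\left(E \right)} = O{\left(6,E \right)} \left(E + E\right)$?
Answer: $\frac{2113210}{73} \approx 28948.0$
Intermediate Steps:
$h = - \frac{11}{73} \approx -0.15068$
$J{\left(E \right)} = 26 E$ ($J{\left(E \right)} = 13 \left(E + E\right) = 13 \cdot 2 E = 26 E$)
$Q = 28952$
$J{\left(h \right)} + Q = 26 \left(- \frac{11}{73}\right) + 28952 = - \frac{286}{73} + 28952 = \frac{2113210}{73}$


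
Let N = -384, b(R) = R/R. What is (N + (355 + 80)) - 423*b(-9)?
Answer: -372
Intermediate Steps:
b(R) = 1
(N + (355 + 80)) - 423*b(-9) = (-384 + (355 + 80)) - 423*1 = (-384 + 435) - 423 = 51 - 423 = -372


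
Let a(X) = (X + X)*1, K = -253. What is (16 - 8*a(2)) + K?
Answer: -269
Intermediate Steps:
a(X) = 2*X (a(X) = (2*X)*1 = 2*X)
(16 - 8*a(2)) + K = (16 - 16*2) - 253 = (16 - 8*4) - 253 = (16 - 32) - 253 = -16 - 253 = -269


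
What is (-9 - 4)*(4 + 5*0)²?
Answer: -208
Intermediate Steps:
(-9 - 4)*(4 + 5*0)² = -13*(4 + 0)² = -13*4² = -13*16 = -208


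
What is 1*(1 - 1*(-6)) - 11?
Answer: -4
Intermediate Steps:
1*(1 - 1*(-6)) - 11 = 1*(1 + 6) - 11 = 1*7 - 11 = 7 - 11 = -4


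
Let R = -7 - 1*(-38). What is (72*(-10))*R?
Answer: -22320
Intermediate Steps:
R = 31 (R = -7 + 38 = 31)
(72*(-10))*R = (72*(-10))*31 = -720*31 = -22320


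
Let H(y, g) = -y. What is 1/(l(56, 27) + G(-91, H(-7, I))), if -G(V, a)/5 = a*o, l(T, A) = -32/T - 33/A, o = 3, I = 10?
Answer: -63/6728 ≈ -0.0093639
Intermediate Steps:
l(T, A) = -33/A - 32/T
G(V, a) = -15*a (G(V, a) = -5*a*3 = -15*a)
1/(l(56, 27) + G(-91, H(-7, I))) = 1/((-33/27 - 32/56) - (-15)*(-7)) = 1/((-33*1/27 - 32*1/56) - 15*7) = 1/((-11/9 - 4/7) - 105) = 1/(-113/63 - 105) = 1/(-6728/63) = -63/6728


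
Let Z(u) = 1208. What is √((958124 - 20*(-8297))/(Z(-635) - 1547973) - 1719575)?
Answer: I*√4114053914014632335/1546765 ≈ 1311.3*I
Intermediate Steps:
√((958124 - 20*(-8297))/(Z(-635) - 1547973) - 1719575) = √((958124 - 20*(-8297))/(1208 - 1547973) - 1719575) = √((958124 + 165940)/(-1546765) - 1719575) = √(1124064*(-1/1546765) - 1719575) = √(-1124064/1546765 - 1719575) = √(-2659779548939/1546765) = I*√4114053914014632335/1546765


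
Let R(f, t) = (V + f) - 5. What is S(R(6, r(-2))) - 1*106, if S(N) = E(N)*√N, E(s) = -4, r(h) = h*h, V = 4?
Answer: -106 - 4*√5 ≈ -114.94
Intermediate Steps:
r(h) = h²
R(f, t) = -1 + f (R(f, t) = (4 + f) - 5 = -1 + f)
S(N) = -4*√N
S(R(6, r(-2))) - 1*106 = -4*√(-1 + 6) - 1*106 = -4*√5 - 106 = -106 - 4*√5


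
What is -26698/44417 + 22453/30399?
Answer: 185702399/1350232383 ≈ 0.13753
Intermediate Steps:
-26698/44417 + 22453/30399 = 185702399/1350232383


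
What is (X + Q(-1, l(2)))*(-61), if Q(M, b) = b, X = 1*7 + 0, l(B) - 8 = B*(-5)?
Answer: -305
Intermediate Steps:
l(B) = 8 - 5*B (l(B) = 8 + B*(-5) = 8 - 5*B)
X = 7 (X = 7 + 0 = 7)
(X + Q(-1, l(2)))*(-61) = (7 + (8 - 5*2))*(-61) = (7 + (8 - 10))*(-61) = (7 - 2)*(-61) = 5*(-61) = -305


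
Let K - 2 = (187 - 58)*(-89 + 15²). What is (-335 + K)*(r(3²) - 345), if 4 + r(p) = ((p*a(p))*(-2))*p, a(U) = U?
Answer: -31100277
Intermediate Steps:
K = 17546 (K = 2 + (187 - 58)*(-89 + 15²) = 2 + 129*(-89 + 225) = 2 + 129*136 = 2 + 17544 = 17546)
r(p) = -4 - 2*p³ (r(p) = -4 + ((p*p)*(-2))*p = -4 + (p²*(-2))*p = -4 + (-2*p²)*p = -4 - 2*p³)
(-335 + K)*(r(3²) - 345) = (-335 + 17546)*((-4 - 2*(3²)³) - 345) = 17211*((-4 - 2*9³) - 345) = 17211*((-4 - 2*729) - 345) = 17211*((-4 - 1458) - 345) = 17211*(-1462 - 345) = 17211*(-1807) = -31100277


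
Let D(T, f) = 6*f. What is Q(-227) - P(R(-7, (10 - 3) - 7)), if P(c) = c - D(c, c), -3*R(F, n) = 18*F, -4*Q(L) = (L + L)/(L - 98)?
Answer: 136273/650 ≈ 209.65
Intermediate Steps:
Q(L) = -L/(2*(-98 + L)) (Q(L) = -(L + L)/(4*(L - 98)) = -2*L/(4*(-98 + L)) = -L/(2*(-98 + L)))
R(F, n) = -6*F
P(c) = -5*c (P(c) = c - 6*c = -5*c)
Q(-227) - P(R(-7, (10 - 3) - 7)) = -1*(-227)/(-196 + 2*(-227)) - (-5)*(-6*(-7)) = -1*(-227)/(-196 - 454) - (-5)*42 = -1*(-227)/(-650) - 1*(-210) = -1*(-227)*(-1/650) + 210 = -227/650 + 210 = 136273/650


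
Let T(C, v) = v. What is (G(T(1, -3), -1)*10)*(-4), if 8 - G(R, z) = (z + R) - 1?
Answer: -520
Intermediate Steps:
G(R, z) = 9 - R - z (G(R, z) = 8 - ((z + R) - 1) = 8 - ((R + z) - 1) = 8 - (-1 + R + z) = 8 + (1 - R - z) = 9 - R - z)
(G(T(1, -3), -1)*10)*(-4) = ((9 - 1*(-3) - 1*(-1))*10)*(-4) = ((9 + 3 + 1)*10)*(-4) = (13*10)*(-4) = 130*(-4) = -520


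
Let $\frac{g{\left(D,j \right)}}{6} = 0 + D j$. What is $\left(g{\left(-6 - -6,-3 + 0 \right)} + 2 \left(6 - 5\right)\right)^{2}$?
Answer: $4$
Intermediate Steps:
$g{\left(D,j \right)} = 6 D j$ ($g{\left(D,j \right)} = 6 \left(0 + D j\right) = 6 D j$)
$\left(g{\left(-6 - -6,-3 + 0 \right)} + 2 \left(6 - 5\right)\right)^{2} = \left(6 \left(-6 - -6\right) \left(-3 + 0\right) + 2 \left(6 - 5\right)\right)^{2} = \left(6 \left(-6 + 6\right) \left(-3\right) + 2 \cdot 1\right)^{2} = \left(6 \cdot 0 \left(-3\right) + 2\right)^{2} = \left(0 + 2\right)^{2} = 2^{2} = 4$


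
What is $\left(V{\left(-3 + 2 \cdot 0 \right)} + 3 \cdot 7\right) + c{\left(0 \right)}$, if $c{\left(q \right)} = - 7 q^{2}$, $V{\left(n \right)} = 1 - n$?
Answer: $25$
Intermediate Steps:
$\left(V{\left(-3 + 2 \cdot 0 \right)} + 3 \cdot 7\right) + c{\left(0 \right)} = \left(\left(1 - \left(-3 + 2 \cdot 0\right)\right) + 3 \cdot 7\right) - 7 \cdot 0^{2} = \left(\left(1 - \left(-3 + 0\right)\right) + 21\right) - 0 = \left(\left(1 - -3\right) + 21\right) + 0 = \left(\left(1 + 3\right) + 21\right) + 0 = \left(4 + 21\right) + 0 = 25 + 0 = 25$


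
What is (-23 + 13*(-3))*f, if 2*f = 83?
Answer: -2573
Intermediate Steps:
f = 83/2 (f = (1/2)*83 = 83/2 ≈ 41.500)
(-23 + 13*(-3))*f = (-23 + 13*(-3))*(83/2) = (-23 - 39)*(83/2) = -62*83/2 = -2573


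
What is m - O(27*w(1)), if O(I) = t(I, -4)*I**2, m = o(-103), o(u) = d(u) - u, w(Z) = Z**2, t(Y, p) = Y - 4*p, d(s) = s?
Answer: -31347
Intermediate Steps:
o(u) = 0 (o(u) = u - u = 0)
m = 0
O(I) = I**2*(16 + I) (O(I) = (I - 4*(-4))*I**2 = (I + 16)*I**2 = (16 + I)*I**2 = I**2*(16 + I))
m - O(27*w(1)) = 0 - (27*1**2)**2*(16 + 27*1**2) = 0 - (27*1)**2*(16 + 27*1) = 0 - 27**2*(16 + 27) = 0 - 729*43 = 0 - 1*31347 = 0 - 31347 = -31347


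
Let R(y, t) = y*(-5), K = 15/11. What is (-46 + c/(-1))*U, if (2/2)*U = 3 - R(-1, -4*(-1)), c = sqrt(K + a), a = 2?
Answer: 92 + 2*sqrt(407)/11 ≈ 95.668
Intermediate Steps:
K = 15/11 (K = 15*(1/11) = 15/11 ≈ 1.3636)
c = sqrt(407)/11 (c = sqrt(15/11 + 2) = sqrt(37/11) = sqrt(407)/11 ≈ 1.8340)
R(y, t) = -5*y
U = -2 (U = 3 - (-5)*(-1) = 3 - 1*5 = 3 - 5 = -2)
(-46 + c/(-1))*U = (-46 + (sqrt(407)/11)/(-1))*(-2) = (-46 + (sqrt(407)/11)*(-1))*(-2) = (-46 - sqrt(407)/11)*(-2) = 92 + 2*sqrt(407)/11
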